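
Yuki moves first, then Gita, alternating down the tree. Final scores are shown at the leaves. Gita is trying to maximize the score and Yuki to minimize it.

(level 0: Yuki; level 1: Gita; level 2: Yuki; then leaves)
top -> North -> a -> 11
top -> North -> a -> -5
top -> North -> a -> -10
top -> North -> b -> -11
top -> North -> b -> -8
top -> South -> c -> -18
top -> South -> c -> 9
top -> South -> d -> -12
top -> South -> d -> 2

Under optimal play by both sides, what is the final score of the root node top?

a (Yuki): min(11, -5, -10) = -10
b (Yuki): min(-11, -8) = -11
North (Gita): max(-10, -11) = -10
c (Yuki): min(-18, 9) = -18
d (Yuki): min(-12, 2) = -12
South (Gita): max(-18, -12) = -12
top (Yuki): min(-10, -12) = -12

-12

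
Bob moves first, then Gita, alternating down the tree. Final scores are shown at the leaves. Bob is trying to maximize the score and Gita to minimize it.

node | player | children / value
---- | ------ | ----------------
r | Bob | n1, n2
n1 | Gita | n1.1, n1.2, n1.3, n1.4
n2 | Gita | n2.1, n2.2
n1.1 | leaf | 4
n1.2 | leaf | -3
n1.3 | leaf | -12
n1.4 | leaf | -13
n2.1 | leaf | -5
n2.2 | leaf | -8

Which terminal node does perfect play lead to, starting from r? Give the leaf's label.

n2.2

n1 (Gita): min(4, -3, -12, -13) = -13
n2 (Gita): min(-5, -8) = -8
r (Bob): max(-13, -8) = -8
At r, Bob picks n2 (highest: -8).
At n2, Gita picks n2.2 (lowest: -8).
Terminal value -8.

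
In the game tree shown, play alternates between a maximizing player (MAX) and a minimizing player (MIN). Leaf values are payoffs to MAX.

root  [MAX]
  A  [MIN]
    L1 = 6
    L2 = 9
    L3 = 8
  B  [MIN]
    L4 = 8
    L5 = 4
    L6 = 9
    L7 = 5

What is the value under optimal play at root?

A (MIN): min(6, 9, 8) = 6
B (MIN): min(8, 4, 9, 5) = 4
root (MAX): max(6, 4) = 6

6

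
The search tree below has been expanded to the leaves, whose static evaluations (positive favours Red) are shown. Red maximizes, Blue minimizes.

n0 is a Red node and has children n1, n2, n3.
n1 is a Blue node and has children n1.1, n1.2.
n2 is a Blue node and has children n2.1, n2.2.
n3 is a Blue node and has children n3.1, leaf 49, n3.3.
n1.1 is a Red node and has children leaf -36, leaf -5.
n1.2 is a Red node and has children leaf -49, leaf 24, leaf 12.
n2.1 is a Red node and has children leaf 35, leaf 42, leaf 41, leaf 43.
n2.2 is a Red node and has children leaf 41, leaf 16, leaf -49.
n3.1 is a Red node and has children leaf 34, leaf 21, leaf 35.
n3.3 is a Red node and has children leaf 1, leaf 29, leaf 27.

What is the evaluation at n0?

n1.1 (Red): max(-36, -5) = -5
n1.2 (Red): max(-49, 24, 12) = 24
n1 (Blue): min(-5, 24) = -5
n2.1 (Red): max(35, 42, 41, 43) = 43
n2.2 (Red): max(41, 16, -49) = 41
n2 (Blue): min(43, 41) = 41
n3.1 (Red): max(34, 21, 35) = 35
n3.3 (Red): max(1, 29, 27) = 29
n3 (Blue): min(35, 49, 29) = 29
n0 (Red): max(-5, 41, 29) = 41

41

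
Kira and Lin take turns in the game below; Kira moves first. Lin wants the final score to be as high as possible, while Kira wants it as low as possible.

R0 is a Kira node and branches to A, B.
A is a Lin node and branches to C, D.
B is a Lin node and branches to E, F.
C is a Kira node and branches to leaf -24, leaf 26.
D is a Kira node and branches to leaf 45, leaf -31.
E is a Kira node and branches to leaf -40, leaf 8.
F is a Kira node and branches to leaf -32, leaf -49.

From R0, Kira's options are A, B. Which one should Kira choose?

B

C (Kira): min(-24, 26) = -24
D (Kira): min(45, -31) = -31
A (Lin): max(-24, -31) = -24
E (Kira): min(-40, 8) = -40
F (Kira): min(-32, -49) = -49
B (Lin): max(-40, -49) = -40
R0 (Kira): min(-24, -40) = -40
Kira at R0 wants the lowest of {A=-24, B=-40}, so chooses B.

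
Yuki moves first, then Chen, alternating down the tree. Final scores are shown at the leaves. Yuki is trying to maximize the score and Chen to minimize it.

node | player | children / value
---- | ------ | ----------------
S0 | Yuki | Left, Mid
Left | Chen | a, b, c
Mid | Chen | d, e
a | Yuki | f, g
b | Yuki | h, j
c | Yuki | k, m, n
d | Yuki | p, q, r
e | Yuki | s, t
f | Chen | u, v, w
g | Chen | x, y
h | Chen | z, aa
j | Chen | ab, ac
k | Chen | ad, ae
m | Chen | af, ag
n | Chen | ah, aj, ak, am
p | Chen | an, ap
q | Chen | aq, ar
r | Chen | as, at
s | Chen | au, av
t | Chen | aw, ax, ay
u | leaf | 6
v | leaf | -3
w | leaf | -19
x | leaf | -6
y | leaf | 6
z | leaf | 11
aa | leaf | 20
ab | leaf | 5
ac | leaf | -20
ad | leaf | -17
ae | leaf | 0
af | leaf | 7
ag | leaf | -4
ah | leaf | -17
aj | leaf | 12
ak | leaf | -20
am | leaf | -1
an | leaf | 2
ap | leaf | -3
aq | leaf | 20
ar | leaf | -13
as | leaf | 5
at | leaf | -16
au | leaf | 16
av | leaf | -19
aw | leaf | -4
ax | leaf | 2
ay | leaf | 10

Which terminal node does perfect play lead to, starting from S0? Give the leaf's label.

aw

f (Chen): min(6, -3, -19) = -19
g (Chen): min(-6, 6) = -6
a (Yuki): max(-19, -6) = -6
h (Chen): min(11, 20) = 11
j (Chen): min(5, -20) = -20
b (Yuki): max(11, -20) = 11
k (Chen): min(-17, 0) = -17
m (Chen): min(7, -4) = -4
n (Chen): min(-17, 12, -20, -1) = -20
c (Yuki): max(-17, -4, -20) = -4
Left (Chen): min(-6, 11, -4) = -6
p (Chen): min(2, -3) = -3
q (Chen): min(20, -13) = -13
r (Chen): min(5, -16) = -16
d (Yuki): max(-3, -13, -16) = -3
s (Chen): min(16, -19) = -19
t (Chen): min(-4, 2, 10) = -4
e (Yuki): max(-19, -4) = -4
Mid (Chen): min(-3, -4) = -4
S0 (Yuki): max(-6, -4) = -4
At S0, Yuki picks Mid (highest: -4).
At Mid, Chen picks e (lowest: -4).
At e, Yuki picks t (highest: -4).
At t, Chen picks aw (lowest: -4).
Terminal value -4.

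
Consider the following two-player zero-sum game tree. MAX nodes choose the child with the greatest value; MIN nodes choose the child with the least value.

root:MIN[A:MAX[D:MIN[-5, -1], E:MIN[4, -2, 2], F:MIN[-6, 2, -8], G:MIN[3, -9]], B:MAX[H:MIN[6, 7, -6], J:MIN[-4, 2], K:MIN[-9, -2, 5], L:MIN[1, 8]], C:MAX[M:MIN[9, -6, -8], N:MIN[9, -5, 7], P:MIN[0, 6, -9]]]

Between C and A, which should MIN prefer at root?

C

M (MIN): min(9, -6, -8) = -8
N (MIN): min(9, -5, 7) = -5
P (MIN): min(0, 6, -9) = -9
C (MAX): max(-8, -5, -9) = -5
D (MIN): min(-5, -1) = -5
E (MIN): min(4, -2, 2) = -2
F (MIN): min(-6, 2, -8) = -8
G (MIN): min(3, -9) = -9
A (MAX): max(-5, -2, -8, -9) = -2
MIN prefers the lower value; C=-5, A=-2. C is better since -5 < -2.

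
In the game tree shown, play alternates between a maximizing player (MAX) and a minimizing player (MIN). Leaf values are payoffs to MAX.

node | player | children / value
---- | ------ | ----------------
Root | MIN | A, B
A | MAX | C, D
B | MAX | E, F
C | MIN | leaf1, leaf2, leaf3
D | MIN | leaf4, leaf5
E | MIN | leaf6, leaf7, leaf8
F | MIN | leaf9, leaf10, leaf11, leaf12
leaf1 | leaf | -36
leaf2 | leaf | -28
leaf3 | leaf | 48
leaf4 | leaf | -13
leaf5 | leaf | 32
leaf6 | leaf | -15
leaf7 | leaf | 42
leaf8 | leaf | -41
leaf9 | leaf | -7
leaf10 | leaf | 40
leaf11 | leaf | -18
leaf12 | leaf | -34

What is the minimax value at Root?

-34

C (MIN): min(-36, -28, 48) = -36
D (MIN): min(-13, 32) = -13
A (MAX): max(-36, -13) = -13
E (MIN): min(-15, 42, -41) = -41
F (MIN): min(-7, 40, -18, -34) = -34
B (MAX): max(-41, -34) = -34
Root (MIN): min(-13, -34) = -34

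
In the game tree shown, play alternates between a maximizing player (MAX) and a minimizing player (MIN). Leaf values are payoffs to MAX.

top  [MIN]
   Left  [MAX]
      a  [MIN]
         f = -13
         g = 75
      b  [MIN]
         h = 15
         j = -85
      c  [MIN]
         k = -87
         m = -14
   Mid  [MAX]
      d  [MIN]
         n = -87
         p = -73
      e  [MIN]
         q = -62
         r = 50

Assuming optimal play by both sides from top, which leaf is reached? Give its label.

a (MIN): min(-13, 75) = -13
b (MIN): min(15, -85) = -85
c (MIN): min(-87, -14) = -87
Left (MAX): max(-13, -85, -87) = -13
d (MIN): min(-87, -73) = -87
e (MIN): min(-62, 50) = -62
Mid (MAX): max(-87, -62) = -62
top (MIN): min(-13, -62) = -62
At top, MIN picks Mid (lowest: -62).
At Mid, MAX picks e (highest: -62).
At e, MIN picks q (lowest: -62).
Terminal value -62.

q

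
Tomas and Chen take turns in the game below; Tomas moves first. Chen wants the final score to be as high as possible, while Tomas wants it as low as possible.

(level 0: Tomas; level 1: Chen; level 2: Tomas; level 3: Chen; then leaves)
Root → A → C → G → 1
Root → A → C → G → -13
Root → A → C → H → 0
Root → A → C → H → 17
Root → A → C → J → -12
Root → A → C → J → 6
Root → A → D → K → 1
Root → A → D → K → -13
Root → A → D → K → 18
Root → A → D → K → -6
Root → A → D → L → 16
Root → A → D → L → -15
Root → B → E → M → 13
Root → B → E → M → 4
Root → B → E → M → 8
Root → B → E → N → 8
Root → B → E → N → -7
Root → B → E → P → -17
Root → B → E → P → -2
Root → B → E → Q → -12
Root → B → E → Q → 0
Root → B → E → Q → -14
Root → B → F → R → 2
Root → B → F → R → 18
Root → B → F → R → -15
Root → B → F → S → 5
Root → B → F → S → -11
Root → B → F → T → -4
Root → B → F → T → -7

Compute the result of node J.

6

J (Chen): max(-12, 6) = 6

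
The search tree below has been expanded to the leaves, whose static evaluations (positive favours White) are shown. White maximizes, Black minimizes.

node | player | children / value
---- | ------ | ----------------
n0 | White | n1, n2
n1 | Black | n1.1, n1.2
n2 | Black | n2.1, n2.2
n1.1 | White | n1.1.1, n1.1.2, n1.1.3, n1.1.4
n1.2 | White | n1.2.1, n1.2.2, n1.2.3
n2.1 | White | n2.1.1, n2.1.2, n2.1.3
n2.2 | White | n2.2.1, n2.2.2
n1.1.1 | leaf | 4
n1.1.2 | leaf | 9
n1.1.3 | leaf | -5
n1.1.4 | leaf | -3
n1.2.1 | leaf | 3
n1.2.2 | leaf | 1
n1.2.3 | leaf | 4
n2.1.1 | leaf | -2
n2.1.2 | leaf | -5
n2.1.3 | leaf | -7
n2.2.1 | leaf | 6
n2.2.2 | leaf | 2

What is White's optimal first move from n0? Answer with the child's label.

n1.1 (White): max(4, 9, -5, -3) = 9
n1.2 (White): max(3, 1, 4) = 4
n1 (Black): min(9, 4) = 4
n2.1 (White): max(-2, -5, -7) = -2
n2.2 (White): max(6, 2) = 6
n2 (Black): min(-2, 6) = -2
n0 (White): max(4, -2) = 4
White at n0 wants the highest of {n1=4, n2=-2}, so chooses n1.

n1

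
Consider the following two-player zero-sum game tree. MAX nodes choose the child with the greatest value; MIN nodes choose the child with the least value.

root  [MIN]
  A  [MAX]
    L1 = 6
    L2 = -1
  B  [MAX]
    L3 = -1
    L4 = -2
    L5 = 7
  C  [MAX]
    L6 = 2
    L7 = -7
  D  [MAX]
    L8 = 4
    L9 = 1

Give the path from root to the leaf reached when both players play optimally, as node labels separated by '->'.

root -> C -> L6

A (MAX): max(6, -1) = 6
B (MAX): max(-1, -2, 7) = 7
C (MAX): max(2, -7) = 2
D (MAX): max(4, 1) = 4
root (MIN): min(6, 7, 2, 4) = 2
At root, MIN picks C (lowest: 2).
At C, MAX picks L6 (highest: 2).
Terminal value 2.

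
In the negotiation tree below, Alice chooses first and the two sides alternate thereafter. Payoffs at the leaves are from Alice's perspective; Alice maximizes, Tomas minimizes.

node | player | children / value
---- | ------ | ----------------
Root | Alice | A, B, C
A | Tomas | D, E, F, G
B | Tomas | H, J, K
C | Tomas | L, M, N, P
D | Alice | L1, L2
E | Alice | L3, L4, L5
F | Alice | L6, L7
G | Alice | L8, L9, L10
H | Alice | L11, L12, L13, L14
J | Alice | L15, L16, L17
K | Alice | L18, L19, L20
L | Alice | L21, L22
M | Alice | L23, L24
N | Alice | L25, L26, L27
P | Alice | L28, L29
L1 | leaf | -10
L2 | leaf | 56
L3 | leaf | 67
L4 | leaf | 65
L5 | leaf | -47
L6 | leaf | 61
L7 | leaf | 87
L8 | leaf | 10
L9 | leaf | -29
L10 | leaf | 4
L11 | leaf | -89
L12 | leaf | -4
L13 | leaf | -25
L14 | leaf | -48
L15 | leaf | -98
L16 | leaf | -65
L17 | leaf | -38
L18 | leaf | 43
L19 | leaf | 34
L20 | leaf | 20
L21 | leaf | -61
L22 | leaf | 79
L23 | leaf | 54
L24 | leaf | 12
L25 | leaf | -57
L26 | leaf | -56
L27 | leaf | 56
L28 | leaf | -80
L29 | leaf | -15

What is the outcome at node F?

F (Alice): max(61, 87) = 87

87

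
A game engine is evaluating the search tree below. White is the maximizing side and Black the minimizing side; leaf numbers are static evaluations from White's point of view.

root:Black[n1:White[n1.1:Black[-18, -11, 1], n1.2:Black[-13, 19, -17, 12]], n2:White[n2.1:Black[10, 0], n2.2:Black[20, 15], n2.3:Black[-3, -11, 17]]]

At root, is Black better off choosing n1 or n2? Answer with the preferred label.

n1

n1.1 (Black): min(-18, -11, 1) = -18
n1.2 (Black): min(-13, 19, -17, 12) = -17
n1 (White): max(-18, -17) = -17
n2.1 (Black): min(10, 0) = 0
n2.2 (Black): min(20, 15) = 15
n2.3 (Black): min(-3, -11, 17) = -11
n2 (White): max(0, 15, -11) = 15
Black prefers the lower value; n1=-17, n2=15. n1 is better since -17 < 15.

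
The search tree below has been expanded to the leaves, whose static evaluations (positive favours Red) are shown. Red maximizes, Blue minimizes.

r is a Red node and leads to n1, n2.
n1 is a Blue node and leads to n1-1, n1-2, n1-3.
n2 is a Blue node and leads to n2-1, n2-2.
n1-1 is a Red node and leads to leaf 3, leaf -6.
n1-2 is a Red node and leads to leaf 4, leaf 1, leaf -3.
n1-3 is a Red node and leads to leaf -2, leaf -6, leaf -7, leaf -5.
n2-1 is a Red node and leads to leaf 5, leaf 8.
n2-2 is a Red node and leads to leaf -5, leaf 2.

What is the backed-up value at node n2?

2

n2-1 (Red): max(5, 8) = 8
n2-2 (Red): max(-5, 2) = 2
n2 (Blue): min(8, 2) = 2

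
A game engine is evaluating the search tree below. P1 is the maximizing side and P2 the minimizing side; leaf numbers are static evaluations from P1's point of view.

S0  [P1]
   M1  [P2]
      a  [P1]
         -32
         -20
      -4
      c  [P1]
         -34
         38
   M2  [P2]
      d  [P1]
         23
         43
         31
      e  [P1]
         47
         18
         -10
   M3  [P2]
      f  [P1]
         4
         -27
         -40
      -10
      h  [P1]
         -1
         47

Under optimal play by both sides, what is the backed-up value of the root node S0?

a (P1): max(-32, -20) = -20
c (P1): max(-34, 38) = 38
M1 (P2): min(-20, -4, 38) = -20
d (P1): max(23, 43, 31) = 43
e (P1): max(47, 18, -10) = 47
M2 (P2): min(43, 47) = 43
f (P1): max(4, -27, -40) = 4
h (P1): max(-1, 47) = 47
M3 (P2): min(4, -10, 47) = -10
S0 (P1): max(-20, 43, -10) = 43

43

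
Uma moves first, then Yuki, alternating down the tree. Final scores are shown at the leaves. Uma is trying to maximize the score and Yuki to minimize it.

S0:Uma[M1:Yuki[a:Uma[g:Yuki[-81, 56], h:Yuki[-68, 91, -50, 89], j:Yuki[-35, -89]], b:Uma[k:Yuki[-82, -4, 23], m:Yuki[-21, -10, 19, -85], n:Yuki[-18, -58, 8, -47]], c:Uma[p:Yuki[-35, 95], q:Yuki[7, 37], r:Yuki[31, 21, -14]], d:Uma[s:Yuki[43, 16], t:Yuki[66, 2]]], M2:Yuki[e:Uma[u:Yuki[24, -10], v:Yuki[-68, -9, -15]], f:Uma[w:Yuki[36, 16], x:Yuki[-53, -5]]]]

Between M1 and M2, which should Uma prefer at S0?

M2

g (Yuki): min(-81, 56) = -81
h (Yuki): min(-68, 91, -50, 89) = -68
j (Yuki): min(-35, -89) = -89
a (Uma): max(-81, -68, -89) = -68
k (Yuki): min(-82, -4, 23) = -82
m (Yuki): min(-21, -10, 19, -85) = -85
n (Yuki): min(-18, -58, 8, -47) = -58
b (Uma): max(-82, -85, -58) = -58
p (Yuki): min(-35, 95) = -35
q (Yuki): min(7, 37) = 7
r (Yuki): min(31, 21, -14) = -14
c (Uma): max(-35, 7, -14) = 7
s (Yuki): min(43, 16) = 16
t (Yuki): min(66, 2) = 2
d (Uma): max(16, 2) = 16
M1 (Yuki): min(-68, -58, 7, 16) = -68
u (Yuki): min(24, -10) = -10
v (Yuki): min(-68, -9, -15) = -68
e (Uma): max(-10, -68) = -10
w (Yuki): min(36, 16) = 16
x (Yuki): min(-53, -5) = -53
f (Uma): max(16, -53) = 16
M2 (Yuki): min(-10, 16) = -10
Uma prefers the higher value; M1=-68, M2=-10. M2 is better since -10 > -68.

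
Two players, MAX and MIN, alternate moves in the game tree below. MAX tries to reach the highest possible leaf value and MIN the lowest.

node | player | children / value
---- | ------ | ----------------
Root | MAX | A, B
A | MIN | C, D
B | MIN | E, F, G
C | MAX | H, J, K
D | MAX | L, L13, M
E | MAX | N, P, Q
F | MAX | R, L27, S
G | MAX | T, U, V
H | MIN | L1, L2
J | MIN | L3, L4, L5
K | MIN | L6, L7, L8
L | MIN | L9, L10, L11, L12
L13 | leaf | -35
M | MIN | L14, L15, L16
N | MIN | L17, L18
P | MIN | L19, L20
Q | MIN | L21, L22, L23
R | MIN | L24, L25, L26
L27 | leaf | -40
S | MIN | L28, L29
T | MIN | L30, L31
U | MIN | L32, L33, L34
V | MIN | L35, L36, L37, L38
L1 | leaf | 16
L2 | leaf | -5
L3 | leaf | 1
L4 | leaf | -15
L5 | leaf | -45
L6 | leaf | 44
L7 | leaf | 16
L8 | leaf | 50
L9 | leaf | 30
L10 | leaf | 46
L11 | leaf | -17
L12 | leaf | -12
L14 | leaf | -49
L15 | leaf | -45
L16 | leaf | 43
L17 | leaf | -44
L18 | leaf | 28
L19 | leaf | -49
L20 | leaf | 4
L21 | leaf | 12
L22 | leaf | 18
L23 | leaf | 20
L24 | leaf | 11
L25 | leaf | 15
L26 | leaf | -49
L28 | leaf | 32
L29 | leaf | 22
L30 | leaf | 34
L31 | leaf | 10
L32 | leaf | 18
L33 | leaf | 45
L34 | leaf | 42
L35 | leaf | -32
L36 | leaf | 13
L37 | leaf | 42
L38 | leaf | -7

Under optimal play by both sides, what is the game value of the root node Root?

12

H (MIN): min(16, -5) = -5
J (MIN): min(1, -15, -45) = -45
K (MIN): min(44, 16, 50) = 16
C (MAX): max(-5, -45, 16) = 16
L (MIN): min(30, 46, -17, -12) = -17
M (MIN): min(-49, -45, 43) = -49
D (MAX): max(-17, -35, -49) = -17
A (MIN): min(16, -17) = -17
N (MIN): min(-44, 28) = -44
P (MIN): min(-49, 4) = -49
Q (MIN): min(12, 18, 20) = 12
E (MAX): max(-44, -49, 12) = 12
R (MIN): min(11, 15, -49) = -49
S (MIN): min(32, 22) = 22
F (MAX): max(-49, -40, 22) = 22
T (MIN): min(34, 10) = 10
U (MIN): min(18, 45, 42) = 18
V (MIN): min(-32, 13, 42, -7) = -32
G (MAX): max(10, 18, -32) = 18
B (MIN): min(12, 22, 18) = 12
Root (MAX): max(-17, 12) = 12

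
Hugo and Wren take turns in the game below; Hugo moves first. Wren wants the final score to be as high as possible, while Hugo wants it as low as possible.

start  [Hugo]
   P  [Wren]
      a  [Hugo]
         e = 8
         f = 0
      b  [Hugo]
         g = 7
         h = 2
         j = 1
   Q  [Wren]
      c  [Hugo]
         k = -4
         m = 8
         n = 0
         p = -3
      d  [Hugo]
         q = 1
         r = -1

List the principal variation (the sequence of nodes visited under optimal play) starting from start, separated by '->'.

start -> Q -> d -> r

a (Hugo): min(8, 0) = 0
b (Hugo): min(7, 2, 1) = 1
P (Wren): max(0, 1) = 1
c (Hugo): min(-4, 8, 0, -3) = -4
d (Hugo): min(1, -1) = -1
Q (Wren): max(-4, -1) = -1
start (Hugo): min(1, -1) = -1
At start, Hugo picks Q (lowest: -1).
At Q, Wren picks d (highest: -1).
At d, Hugo picks r (lowest: -1).
Terminal value -1.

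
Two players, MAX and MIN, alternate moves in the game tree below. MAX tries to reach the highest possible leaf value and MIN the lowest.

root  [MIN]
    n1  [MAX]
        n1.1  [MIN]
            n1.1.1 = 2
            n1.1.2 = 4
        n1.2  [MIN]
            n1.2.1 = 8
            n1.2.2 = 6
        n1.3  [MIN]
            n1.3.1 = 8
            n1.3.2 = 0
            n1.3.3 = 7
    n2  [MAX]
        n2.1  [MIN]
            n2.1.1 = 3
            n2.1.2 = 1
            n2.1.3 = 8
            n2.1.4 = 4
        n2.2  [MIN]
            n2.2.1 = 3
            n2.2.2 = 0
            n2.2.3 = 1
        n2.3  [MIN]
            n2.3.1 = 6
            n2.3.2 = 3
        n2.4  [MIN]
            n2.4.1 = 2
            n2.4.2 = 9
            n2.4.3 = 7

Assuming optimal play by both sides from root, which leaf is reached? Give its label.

n1.1 (MIN): min(2, 4) = 2
n1.2 (MIN): min(8, 6) = 6
n1.3 (MIN): min(8, 0, 7) = 0
n1 (MAX): max(2, 6, 0) = 6
n2.1 (MIN): min(3, 1, 8, 4) = 1
n2.2 (MIN): min(3, 0, 1) = 0
n2.3 (MIN): min(6, 3) = 3
n2.4 (MIN): min(2, 9, 7) = 2
n2 (MAX): max(1, 0, 3, 2) = 3
root (MIN): min(6, 3) = 3
At root, MIN picks n2 (lowest: 3).
At n2, MAX picks n2.3 (highest: 3).
At n2.3, MIN picks n2.3.2 (lowest: 3).
Terminal value 3.

n2.3.2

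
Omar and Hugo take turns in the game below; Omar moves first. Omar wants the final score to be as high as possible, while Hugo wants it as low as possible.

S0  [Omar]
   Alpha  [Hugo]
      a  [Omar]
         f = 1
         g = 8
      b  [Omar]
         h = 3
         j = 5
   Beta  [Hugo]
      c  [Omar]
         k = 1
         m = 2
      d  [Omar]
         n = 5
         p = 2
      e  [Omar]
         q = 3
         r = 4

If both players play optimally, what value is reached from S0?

a (Omar): max(1, 8) = 8
b (Omar): max(3, 5) = 5
Alpha (Hugo): min(8, 5) = 5
c (Omar): max(1, 2) = 2
d (Omar): max(5, 2) = 5
e (Omar): max(3, 4) = 4
Beta (Hugo): min(2, 5, 4) = 2
S0 (Omar): max(5, 2) = 5

5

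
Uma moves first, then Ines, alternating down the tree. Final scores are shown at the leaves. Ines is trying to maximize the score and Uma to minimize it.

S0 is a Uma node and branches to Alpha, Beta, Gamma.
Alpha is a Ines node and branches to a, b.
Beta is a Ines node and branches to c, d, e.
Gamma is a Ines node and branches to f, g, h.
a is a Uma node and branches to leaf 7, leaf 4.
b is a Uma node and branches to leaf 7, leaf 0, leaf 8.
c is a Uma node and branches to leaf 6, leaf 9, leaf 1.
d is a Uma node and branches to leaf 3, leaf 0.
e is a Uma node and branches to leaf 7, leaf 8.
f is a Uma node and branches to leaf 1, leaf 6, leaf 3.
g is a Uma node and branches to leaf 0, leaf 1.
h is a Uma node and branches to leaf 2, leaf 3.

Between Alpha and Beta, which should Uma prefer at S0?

a (Uma): min(7, 4) = 4
b (Uma): min(7, 0, 8) = 0
Alpha (Ines): max(4, 0) = 4
c (Uma): min(6, 9, 1) = 1
d (Uma): min(3, 0) = 0
e (Uma): min(7, 8) = 7
Beta (Ines): max(1, 0, 7) = 7
Uma prefers the lower value; Alpha=4, Beta=7. Alpha is better since 4 < 7.

Alpha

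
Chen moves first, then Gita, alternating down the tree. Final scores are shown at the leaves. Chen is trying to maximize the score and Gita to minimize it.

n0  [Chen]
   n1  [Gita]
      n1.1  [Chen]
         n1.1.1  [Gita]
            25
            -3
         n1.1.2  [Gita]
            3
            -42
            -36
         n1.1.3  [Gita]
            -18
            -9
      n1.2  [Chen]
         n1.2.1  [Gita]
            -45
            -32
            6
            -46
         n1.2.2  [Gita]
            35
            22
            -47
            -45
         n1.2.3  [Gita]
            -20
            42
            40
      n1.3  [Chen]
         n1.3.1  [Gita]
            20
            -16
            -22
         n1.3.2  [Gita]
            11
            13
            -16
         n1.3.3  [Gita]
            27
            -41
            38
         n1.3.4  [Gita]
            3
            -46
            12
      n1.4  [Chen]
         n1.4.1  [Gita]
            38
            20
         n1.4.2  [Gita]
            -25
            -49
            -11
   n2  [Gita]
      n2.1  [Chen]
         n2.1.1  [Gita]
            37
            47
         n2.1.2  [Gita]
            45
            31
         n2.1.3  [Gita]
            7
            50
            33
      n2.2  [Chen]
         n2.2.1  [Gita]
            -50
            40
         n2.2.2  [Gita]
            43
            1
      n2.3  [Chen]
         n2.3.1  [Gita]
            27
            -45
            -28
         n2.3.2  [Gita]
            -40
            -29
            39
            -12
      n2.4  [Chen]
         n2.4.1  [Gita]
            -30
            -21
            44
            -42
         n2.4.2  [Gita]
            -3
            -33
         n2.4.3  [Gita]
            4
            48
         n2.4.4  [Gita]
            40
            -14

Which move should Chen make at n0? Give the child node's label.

n1

n1.1.1 (Gita): min(25, -3) = -3
n1.1.2 (Gita): min(3, -42, -36) = -42
n1.1.3 (Gita): min(-18, -9) = -18
n1.1 (Chen): max(-3, -42, -18) = -3
n1.2.1 (Gita): min(-45, -32, 6, -46) = -46
n1.2.2 (Gita): min(35, 22, -47, -45) = -47
n1.2.3 (Gita): min(-20, 42, 40) = -20
n1.2 (Chen): max(-46, -47, -20) = -20
n1.3.1 (Gita): min(20, -16, -22) = -22
n1.3.2 (Gita): min(11, 13, -16) = -16
n1.3.3 (Gita): min(27, -41, 38) = -41
n1.3.4 (Gita): min(3, -46, 12) = -46
n1.3 (Chen): max(-22, -16, -41, -46) = -16
n1.4.1 (Gita): min(38, 20) = 20
n1.4.2 (Gita): min(-25, -49, -11) = -49
n1.4 (Chen): max(20, -49) = 20
n1 (Gita): min(-3, -20, -16, 20) = -20
n2.1.1 (Gita): min(37, 47) = 37
n2.1.2 (Gita): min(45, 31) = 31
n2.1.3 (Gita): min(7, 50, 33) = 7
n2.1 (Chen): max(37, 31, 7) = 37
n2.2.1 (Gita): min(-50, 40) = -50
n2.2.2 (Gita): min(43, 1) = 1
n2.2 (Chen): max(-50, 1) = 1
n2.3.1 (Gita): min(27, -45, -28) = -45
n2.3.2 (Gita): min(-40, -29, 39, -12) = -40
n2.3 (Chen): max(-45, -40) = -40
n2.4.1 (Gita): min(-30, -21, 44, -42) = -42
n2.4.2 (Gita): min(-3, -33) = -33
n2.4.3 (Gita): min(4, 48) = 4
n2.4.4 (Gita): min(40, -14) = -14
n2.4 (Chen): max(-42, -33, 4, -14) = 4
n2 (Gita): min(37, 1, -40, 4) = -40
n0 (Chen): max(-20, -40) = -20
Chen at n0 wants the highest of {n1=-20, n2=-40}, so chooses n1.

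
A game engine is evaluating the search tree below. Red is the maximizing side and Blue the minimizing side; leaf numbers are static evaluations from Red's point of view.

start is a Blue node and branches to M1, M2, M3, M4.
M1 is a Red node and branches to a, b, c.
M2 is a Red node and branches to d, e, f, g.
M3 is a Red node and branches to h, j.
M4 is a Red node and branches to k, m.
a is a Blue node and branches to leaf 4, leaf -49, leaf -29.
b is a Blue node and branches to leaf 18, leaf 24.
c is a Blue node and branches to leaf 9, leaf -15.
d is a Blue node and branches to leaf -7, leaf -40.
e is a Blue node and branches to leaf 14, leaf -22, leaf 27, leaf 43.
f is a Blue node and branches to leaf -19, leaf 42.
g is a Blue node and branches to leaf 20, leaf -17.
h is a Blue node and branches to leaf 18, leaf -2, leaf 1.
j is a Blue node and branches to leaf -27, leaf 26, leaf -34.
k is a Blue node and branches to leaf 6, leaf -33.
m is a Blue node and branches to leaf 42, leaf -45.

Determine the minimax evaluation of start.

-33

a (Blue): min(4, -49, -29) = -49
b (Blue): min(18, 24) = 18
c (Blue): min(9, -15) = -15
M1 (Red): max(-49, 18, -15) = 18
d (Blue): min(-7, -40) = -40
e (Blue): min(14, -22, 27, 43) = -22
f (Blue): min(-19, 42) = -19
g (Blue): min(20, -17) = -17
M2 (Red): max(-40, -22, -19, -17) = -17
h (Blue): min(18, -2, 1) = -2
j (Blue): min(-27, 26, -34) = -34
M3 (Red): max(-2, -34) = -2
k (Blue): min(6, -33) = -33
m (Blue): min(42, -45) = -45
M4 (Red): max(-33, -45) = -33
start (Blue): min(18, -17, -2, -33) = -33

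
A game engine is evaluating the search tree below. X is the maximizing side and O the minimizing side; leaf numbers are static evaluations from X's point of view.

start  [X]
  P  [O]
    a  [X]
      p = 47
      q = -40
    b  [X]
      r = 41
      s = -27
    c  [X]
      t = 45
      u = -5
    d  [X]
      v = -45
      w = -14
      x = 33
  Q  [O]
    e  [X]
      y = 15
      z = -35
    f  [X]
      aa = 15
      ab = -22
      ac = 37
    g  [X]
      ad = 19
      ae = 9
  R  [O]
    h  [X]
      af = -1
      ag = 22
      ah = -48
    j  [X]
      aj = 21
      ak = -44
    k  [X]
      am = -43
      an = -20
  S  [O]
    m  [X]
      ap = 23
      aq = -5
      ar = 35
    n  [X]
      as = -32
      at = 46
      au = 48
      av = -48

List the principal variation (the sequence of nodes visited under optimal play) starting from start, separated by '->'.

a (X): max(47, -40) = 47
b (X): max(41, -27) = 41
c (X): max(45, -5) = 45
d (X): max(-45, -14, 33) = 33
P (O): min(47, 41, 45, 33) = 33
e (X): max(15, -35) = 15
f (X): max(15, -22, 37) = 37
g (X): max(19, 9) = 19
Q (O): min(15, 37, 19) = 15
h (X): max(-1, 22, -48) = 22
j (X): max(21, -44) = 21
k (X): max(-43, -20) = -20
R (O): min(22, 21, -20) = -20
m (X): max(23, -5, 35) = 35
n (X): max(-32, 46, 48, -48) = 48
S (O): min(35, 48) = 35
start (X): max(33, 15, -20, 35) = 35
At start, X picks S (highest: 35).
At S, O picks m (lowest: 35).
At m, X picks ar (highest: 35).
Terminal value 35.

start -> S -> m -> ar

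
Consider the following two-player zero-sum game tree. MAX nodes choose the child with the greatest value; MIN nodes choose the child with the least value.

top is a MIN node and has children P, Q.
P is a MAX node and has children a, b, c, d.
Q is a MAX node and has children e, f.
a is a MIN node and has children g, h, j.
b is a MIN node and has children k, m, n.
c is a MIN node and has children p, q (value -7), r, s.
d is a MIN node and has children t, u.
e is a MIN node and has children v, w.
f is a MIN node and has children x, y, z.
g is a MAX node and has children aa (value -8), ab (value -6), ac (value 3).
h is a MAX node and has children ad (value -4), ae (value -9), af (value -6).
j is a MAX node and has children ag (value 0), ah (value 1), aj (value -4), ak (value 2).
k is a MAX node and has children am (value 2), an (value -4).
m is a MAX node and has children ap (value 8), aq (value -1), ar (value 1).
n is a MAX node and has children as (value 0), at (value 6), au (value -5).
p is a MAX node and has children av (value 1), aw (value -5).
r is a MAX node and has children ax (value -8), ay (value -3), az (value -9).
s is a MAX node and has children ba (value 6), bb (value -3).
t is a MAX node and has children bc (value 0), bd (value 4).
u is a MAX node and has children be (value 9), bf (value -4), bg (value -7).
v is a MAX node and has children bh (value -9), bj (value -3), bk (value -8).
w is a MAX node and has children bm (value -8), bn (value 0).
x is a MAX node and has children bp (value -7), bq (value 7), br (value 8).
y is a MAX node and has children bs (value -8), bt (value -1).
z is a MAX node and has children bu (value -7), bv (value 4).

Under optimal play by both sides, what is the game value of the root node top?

-1

g (MAX): max(-8, -6, 3) = 3
h (MAX): max(-4, -9, -6) = -4
j (MAX): max(0, 1, -4, 2) = 2
a (MIN): min(3, -4, 2) = -4
k (MAX): max(2, -4) = 2
m (MAX): max(8, -1, 1) = 8
n (MAX): max(0, 6, -5) = 6
b (MIN): min(2, 8, 6) = 2
p (MAX): max(1, -5) = 1
r (MAX): max(-8, -3, -9) = -3
s (MAX): max(6, -3) = 6
c (MIN): min(1, -7, -3, 6) = -7
t (MAX): max(0, 4) = 4
u (MAX): max(9, -4, -7) = 9
d (MIN): min(4, 9) = 4
P (MAX): max(-4, 2, -7, 4) = 4
v (MAX): max(-9, -3, -8) = -3
w (MAX): max(-8, 0) = 0
e (MIN): min(-3, 0) = -3
x (MAX): max(-7, 7, 8) = 8
y (MAX): max(-8, -1) = -1
z (MAX): max(-7, 4) = 4
f (MIN): min(8, -1, 4) = -1
Q (MAX): max(-3, -1) = -1
top (MIN): min(4, -1) = -1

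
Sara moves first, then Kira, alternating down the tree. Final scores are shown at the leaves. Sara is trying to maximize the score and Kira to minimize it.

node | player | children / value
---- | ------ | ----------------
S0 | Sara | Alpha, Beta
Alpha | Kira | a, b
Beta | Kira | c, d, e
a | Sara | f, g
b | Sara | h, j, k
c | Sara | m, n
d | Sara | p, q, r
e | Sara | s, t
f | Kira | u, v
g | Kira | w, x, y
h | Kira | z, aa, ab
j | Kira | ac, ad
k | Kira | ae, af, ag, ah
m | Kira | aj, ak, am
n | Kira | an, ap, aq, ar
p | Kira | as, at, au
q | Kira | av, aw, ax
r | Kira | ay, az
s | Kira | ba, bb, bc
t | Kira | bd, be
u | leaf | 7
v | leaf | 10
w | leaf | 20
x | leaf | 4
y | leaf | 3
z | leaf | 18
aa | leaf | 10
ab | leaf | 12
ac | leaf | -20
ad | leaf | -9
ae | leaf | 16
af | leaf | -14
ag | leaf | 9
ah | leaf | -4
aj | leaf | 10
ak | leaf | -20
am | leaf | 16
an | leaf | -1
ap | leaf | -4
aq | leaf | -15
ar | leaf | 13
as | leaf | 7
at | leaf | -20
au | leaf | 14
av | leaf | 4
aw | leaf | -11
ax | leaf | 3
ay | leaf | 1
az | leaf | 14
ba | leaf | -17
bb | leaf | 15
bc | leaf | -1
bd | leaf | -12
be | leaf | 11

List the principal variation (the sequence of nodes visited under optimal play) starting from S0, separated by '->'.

S0 -> Alpha -> a -> f -> u

f (Kira): min(7, 10) = 7
g (Kira): min(20, 4, 3) = 3
a (Sara): max(7, 3) = 7
h (Kira): min(18, 10, 12) = 10
j (Kira): min(-20, -9) = -20
k (Kira): min(16, -14, 9, -4) = -14
b (Sara): max(10, -20, -14) = 10
Alpha (Kira): min(7, 10) = 7
m (Kira): min(10, -20, 16) = -20
n (Kira): min(-1, -4, -15, 13) = -15
c (Sara): max(-20, -15) = -15
p (Kira): min(7, -20, 14) = -20
q (Kira): min(4, -11, 3) = -11
r (Kira): min(1, 14) = 1
d (Sara): max(-20, -11, 1) = 1
s (Kira): min(-17, 15, -1) = -17
t (Kira): min(-12, 11) = -12
e (Sara): max(-17, -12) = -12
Beta (Kira): min(-15, 1, -12) = -15
S0 (Sara): max(7, -15) = 7
At S0, Sara picks Alpha (highest: 7).
At Alpha, Kira picks a (lowest: 7).
At a, Sara picks f (highest: 7).
At f, Kira picks u (lowest: 7).
Terminal value 7.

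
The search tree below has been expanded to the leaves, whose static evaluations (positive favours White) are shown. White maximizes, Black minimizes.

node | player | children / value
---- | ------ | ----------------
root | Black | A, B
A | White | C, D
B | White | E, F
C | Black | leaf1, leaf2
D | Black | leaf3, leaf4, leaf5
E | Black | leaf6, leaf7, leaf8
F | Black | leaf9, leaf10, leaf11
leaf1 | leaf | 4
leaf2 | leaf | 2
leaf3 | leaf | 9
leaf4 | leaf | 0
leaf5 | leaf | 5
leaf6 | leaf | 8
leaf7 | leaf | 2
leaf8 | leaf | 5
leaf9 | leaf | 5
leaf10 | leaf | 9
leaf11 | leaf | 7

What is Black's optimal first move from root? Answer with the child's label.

C (Black): min(4, 2) = 2
D (Black): min(9, 0, 5) = 0
A (White): max(2, 0) = 2
E (Black): min(8, 2, 5) = 2
F (Black): min(5, 9, 7) = 5
B (White): max(2, 5) = 5
root (Black): min(2, 5) = 2
Black at root wants the lowest of {A=2, B=5}, so chooses A.

A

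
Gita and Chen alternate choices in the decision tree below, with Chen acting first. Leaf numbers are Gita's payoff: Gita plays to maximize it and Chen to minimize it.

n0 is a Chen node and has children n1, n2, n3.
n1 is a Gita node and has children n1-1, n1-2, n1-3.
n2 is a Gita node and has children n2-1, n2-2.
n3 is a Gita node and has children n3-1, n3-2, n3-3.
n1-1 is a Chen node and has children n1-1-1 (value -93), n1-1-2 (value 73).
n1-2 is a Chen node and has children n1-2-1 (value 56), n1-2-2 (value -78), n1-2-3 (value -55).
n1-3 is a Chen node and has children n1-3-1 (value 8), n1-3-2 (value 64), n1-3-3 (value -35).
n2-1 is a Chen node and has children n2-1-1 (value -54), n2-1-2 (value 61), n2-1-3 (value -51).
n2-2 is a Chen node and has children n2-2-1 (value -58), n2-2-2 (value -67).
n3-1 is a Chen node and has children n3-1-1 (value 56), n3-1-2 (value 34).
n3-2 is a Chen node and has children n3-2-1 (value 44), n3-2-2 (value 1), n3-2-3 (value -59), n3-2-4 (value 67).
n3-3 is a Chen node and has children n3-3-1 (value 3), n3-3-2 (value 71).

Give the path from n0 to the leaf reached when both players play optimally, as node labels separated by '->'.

n0 -> n2 -> n2-1 -> n2-1-1

n1-1 (Chen): min(-93, 73) = -93
n1-2 (Chen): min(56, -78, -55) = -78
n1-3 (Chen): min(8, 64, -35) = -35
n1 (Gita): max(-93, -78, -35) = -35
n2-1 (Chen): min(-54, 61, -51) = -54
n2-2 (Chen): min(-58, -67) = -67
n2 (Gita): max(-54, -67) = -54
n3-1 (Chen): min(56, 34) = 34
n3-2 (Chen): min(44, 1, -59, 67) = -59
n3-3 (Chen): min(3, 71) = 3
n3 (Gita): max(34, -59, 3) = 34
n0 (Chen): min(-35, -54, 34) = -54
At n0, Chen picks n2 (lowest: -54).
At n2, Gita picks n2-1 (highest: -54).
At n2-1, Chen picks n2-1-1 (lowest: -54).
Terminal value -54.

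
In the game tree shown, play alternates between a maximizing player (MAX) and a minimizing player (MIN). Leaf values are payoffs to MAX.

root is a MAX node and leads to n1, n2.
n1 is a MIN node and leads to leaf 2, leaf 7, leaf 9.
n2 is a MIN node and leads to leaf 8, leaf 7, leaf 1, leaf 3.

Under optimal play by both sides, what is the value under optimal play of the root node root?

2

n1 (MIN): min(2, 7, 9) = 2
n2 (MIN): min(8, 7, 1, 3) = 1
root (MAX): max(2, 1) = 2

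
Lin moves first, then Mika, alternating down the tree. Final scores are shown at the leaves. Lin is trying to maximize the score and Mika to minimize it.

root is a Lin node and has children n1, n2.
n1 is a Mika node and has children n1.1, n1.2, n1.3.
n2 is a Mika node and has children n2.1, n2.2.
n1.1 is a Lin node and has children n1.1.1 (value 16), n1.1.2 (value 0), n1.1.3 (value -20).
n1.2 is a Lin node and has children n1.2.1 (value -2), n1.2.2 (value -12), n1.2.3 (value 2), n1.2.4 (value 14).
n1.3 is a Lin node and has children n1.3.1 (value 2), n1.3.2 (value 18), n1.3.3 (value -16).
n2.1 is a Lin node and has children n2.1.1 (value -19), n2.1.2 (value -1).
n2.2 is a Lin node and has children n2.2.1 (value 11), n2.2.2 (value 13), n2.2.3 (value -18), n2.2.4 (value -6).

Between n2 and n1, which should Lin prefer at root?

n1

n2.1 (Lin): max(-19, -1) = -1
n2.2 (Lin): max(11, 13, -18, -6) = 13
n2 (Mika): min(-1, 13) = -1
n1.1 (Lin): max(16, 0, -20) = 16
n1.2 (Lin): max(-2, -12, 2, 14) = 14
n1.3 (Lin): max(2, 18, -16) = 18
n1 (Mika): min(16, 14, 18) = 14
Lin prefers the higher value; n2=-1, n1=14. n1 is better since 14 > -1.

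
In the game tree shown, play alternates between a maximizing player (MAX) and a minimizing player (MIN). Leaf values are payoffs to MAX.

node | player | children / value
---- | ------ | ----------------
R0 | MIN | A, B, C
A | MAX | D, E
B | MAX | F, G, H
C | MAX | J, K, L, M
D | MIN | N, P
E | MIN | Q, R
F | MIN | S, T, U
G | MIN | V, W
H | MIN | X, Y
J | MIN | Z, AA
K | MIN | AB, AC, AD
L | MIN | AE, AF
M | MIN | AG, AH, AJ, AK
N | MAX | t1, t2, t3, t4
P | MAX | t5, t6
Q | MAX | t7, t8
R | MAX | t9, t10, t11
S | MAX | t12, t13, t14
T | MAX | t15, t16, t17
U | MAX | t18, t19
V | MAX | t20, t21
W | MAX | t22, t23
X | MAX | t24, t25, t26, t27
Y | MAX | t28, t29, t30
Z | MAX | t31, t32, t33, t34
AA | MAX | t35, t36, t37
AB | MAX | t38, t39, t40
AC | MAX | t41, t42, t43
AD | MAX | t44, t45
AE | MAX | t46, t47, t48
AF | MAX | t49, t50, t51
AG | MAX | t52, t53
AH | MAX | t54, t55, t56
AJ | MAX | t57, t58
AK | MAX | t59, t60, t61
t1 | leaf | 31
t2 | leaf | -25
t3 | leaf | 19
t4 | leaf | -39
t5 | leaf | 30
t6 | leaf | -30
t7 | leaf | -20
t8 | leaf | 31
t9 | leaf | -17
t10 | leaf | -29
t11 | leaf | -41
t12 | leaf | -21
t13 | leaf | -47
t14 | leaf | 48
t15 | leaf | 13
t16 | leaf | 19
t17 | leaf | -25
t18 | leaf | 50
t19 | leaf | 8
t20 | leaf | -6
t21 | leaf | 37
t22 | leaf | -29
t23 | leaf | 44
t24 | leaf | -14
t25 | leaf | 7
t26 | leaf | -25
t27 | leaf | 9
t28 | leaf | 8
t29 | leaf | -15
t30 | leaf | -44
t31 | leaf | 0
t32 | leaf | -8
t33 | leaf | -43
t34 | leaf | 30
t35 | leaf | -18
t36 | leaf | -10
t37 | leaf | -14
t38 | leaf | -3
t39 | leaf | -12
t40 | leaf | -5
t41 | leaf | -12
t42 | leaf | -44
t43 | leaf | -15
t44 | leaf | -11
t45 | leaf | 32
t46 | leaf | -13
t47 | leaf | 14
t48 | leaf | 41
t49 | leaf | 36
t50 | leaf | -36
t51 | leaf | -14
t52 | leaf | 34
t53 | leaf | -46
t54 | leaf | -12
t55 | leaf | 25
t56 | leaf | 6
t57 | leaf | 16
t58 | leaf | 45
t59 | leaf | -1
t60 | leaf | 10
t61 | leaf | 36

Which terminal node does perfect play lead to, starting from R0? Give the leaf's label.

N (MAX): max(31, -25, 19, -39) = 31
P (MAX): max(30, -30) = 30
D (MIN): min(31, 30) = 30
Q (MAX): max(-20, 31) = 31
R (MAX): max(-17, -29, -41) = -17
E (MIN): min(31, -17) = -17
A (MAX): max(30, -17) = 30
S (MAX): max(-21, -47, 48) = 48
T (MAX): max(13, 19, -25) = 19
U (MAX): max(50, 8) = 50
F (MIN): min(48, 19, 50) = 19
V (MAX): max(-6, 37) = 37
W (MAX): max(-29, 44) = 44
G (MIN): min(37, 44) = 37
X (MAX): max(-14, 7, -25, 9) = 9
Y (MAX): max(8, -15, -44) = 8
H (MIN): min(9, 8) = 8
B (MAX): max(19, 37, 8) = 37
Z (MAX): max(0, -8, -43, 30) = 30
AA (MAX): max(-18, -10, -14) = -10
J (MIN): min(30, -10) = -10
AB (MAX): max(-3, -12, -5) = -3
AC (MAX): max(-12, -44, -15) = -12
AD (MAX): max(-11, 32) = 32
K (MIN): min(-3, -12, 32) = -12
AE (MAX): max(-13, 14, 41) = 41
AF (MAX): max(36, -36, -14) = 36
L (MIN): min(41, 36) = 36
AG (MAX): max(34, -46) = 34
AH (MAX): max(-12, 25, 6) = 25
AJ (MAX): max(16, 45) = 45
AK (MAX): max(-1, 10, 36) = 36
M (MIN): min(34, 25, 45, 36) = 25
C (MAX): max(-10, -12, 36, 25) = 36
R0 (MIN): min(30, 37, 36) = 30
At R0, MIN picks A (lowest: 30).
At A, MAX picks D (highest: 30).
At D, MIN picks P (lowest: 30).
At P, MAX picks t5 (highest: 30).
Terminal value 30.

t5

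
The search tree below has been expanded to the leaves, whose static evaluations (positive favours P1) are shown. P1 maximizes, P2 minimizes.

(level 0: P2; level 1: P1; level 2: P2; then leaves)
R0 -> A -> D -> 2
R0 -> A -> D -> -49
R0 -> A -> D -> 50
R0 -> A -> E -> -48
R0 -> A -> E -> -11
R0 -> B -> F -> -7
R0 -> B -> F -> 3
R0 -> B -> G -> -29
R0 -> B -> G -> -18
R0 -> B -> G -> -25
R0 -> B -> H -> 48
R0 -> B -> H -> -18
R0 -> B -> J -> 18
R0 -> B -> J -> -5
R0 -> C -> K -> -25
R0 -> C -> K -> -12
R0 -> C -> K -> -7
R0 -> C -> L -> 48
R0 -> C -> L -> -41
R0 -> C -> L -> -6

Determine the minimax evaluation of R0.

D (P2): min(2, -49, 50) = -49
E (P2): min(-48, -11) = -48
A (P1): max(-49, -48) = -48
F (P2): min(-7, 3) = -7
G (P2): min(-29, -18, -25) = -29
H (P2): min(48, -18) = -18
J (P2): min(18, -5) = -5
B (P1): max(-7, -29, -18, -5) = -5
K (P2): min(-25, -12, -7) = -25
L (P2): min(48, -41, -6) = -41
C (P1): max(-25, -41) = -25
R0 (P2): min(-48, -5, -25) = -48

-48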